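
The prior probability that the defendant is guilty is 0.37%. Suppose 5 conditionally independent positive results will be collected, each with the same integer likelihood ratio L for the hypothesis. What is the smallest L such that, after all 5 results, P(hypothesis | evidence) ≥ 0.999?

13

Prior odds = 0.0037/0.9963 = 37/9963.
Target odds = 0.999/0.001 = 999.
Need L⁵ ≥ 999 ÷ (37/9963) = 269001.
12⁵ = 248832 < 269001 ≤ 371293 = 13⁵, so L = 13.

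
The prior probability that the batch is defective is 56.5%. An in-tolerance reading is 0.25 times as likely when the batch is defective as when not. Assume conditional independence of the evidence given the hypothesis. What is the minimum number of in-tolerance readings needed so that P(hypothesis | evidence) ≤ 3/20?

Prior odds: 0.565 ÷ 0.435 = 113/87.
Likelihood ratio per in-tolerance reading = 0.25.
Target posterior odds = 0.15/0.85 = 3/17.
Require 0.25ⁿ ≤ 3/17 ÷ (113/87) = 261/1921.
0.25¹ = 0.25 is still above 261/1921 but 0.25² = 0.0625 is at or below it, so n = 2.

2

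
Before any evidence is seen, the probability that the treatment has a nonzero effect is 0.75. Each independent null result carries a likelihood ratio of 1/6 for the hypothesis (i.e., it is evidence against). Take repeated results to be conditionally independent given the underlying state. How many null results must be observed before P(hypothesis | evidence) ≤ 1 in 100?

4

Prior odds = 0.75/0.25 = 3.
Likelihood ratio per null result = 1/6.
Target posterior odds = 0.01/0.99 = 1/99.
Need 3 × (1/6)ⁿ ≤ 1/99, i.e. (1/6)ⁿ ≤ 1/297.
(1/6)³ = 1/216 is still above 1/297 but (1/6)⁴ = 1/1296 is at or below it, so n = 4.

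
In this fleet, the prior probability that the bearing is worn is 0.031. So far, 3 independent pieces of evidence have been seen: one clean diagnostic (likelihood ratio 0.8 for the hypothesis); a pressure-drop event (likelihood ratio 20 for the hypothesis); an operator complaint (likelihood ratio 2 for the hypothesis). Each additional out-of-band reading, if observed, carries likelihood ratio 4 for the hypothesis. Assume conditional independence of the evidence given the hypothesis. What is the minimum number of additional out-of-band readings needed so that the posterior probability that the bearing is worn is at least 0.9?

Prior odds = 0.031/0.969 = 31/969.
Combined Bayes factor of the evidence already in hand = 0.8 × 20 × 2 = 32.
Odds after that evidence = (31/969) × 32 = 992/969.
Target odds = 0.9/0.1 = 9.
Need 4ⁿ ≥ 9 ÷ (992/969) = 8721/992.
4¹ = 4 falls short of 8721/992 but 4² = 16 reaches it, so n = 2.

2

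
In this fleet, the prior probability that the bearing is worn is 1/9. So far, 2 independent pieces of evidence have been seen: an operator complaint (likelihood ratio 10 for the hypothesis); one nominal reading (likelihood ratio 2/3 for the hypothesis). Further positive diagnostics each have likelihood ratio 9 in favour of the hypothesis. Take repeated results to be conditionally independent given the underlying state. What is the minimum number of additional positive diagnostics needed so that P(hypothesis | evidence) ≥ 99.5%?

3

Prior odds = (1/9)/(8/9) = 0.125.
Combined Bayes factor of the evidence already in hand = 10 × (2/3) = 20/3.
Odds after that evidence = 0.125 × 20/3 = 5/6.
Target odds = 0.995/0.005 = 199.
Need 9ⁿ ≥ 199 ÷ (5/6) = 238.8.
9² = 81 falls short of 238.8 but 9³ = 729 reaches it, so n = 3.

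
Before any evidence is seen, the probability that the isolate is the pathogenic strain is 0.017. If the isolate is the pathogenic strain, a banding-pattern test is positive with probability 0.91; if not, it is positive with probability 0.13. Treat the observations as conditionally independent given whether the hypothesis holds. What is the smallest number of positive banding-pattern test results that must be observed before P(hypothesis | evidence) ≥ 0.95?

Prior odds: 0.017 ÷ 0.983 = 17/983.
Likelihood ratio of a positive = 0.91/0.13 = 7.
Target odds: 0.95 ÷ 0.05 = 19.
Need (17/983) × 7ⁿ ≥ 19, i.e. 7ⁿ ≥ 18677/17.
7³ = 343 falls short of 18677/17 but 7⁴ = 2401 reaches it, so n = 4.

4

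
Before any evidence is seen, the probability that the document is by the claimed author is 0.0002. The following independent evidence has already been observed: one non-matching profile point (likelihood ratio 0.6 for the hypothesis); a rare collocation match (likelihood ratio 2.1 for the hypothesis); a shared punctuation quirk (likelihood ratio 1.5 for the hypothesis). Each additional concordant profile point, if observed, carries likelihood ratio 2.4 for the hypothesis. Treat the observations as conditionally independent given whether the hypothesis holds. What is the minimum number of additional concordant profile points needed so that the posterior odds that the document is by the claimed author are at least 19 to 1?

13

Prior odds = 0.0002/0.9998 = 1/4999.
Combined Bayes factor of the evidence already in hand = 0.6 × 2.1 × 1.5 = 1.89.
Odds after that evidence = (1/4999) × 1.89 = 189/499900.
Target odds = 19.
Need 2.4ⁿ ≥ 19 ÷ (189/499900) = 9498100/189.
2.4¹² ≈36520.3 falls short of 9498100/189 but 2.4¹³ ≈87648.8 reaches it, so n = 13.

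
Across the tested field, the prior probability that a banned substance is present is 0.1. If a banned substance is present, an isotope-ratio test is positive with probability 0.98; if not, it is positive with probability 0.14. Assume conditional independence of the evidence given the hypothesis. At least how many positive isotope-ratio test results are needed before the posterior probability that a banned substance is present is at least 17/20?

Prior odds: 0.1 ÷ 0.9 = 1/9.
Likelihood ratio of a positive = 0.98/0.14 = 7.
Target posterior odds = 0.85/0.15 = 17/3.
Require 7ⁿ ≥ 17/3 ÷ (1/9) = 51.
7² = 49 falls short of 51 but 7³ = 343 reaches it, so n = 3.

3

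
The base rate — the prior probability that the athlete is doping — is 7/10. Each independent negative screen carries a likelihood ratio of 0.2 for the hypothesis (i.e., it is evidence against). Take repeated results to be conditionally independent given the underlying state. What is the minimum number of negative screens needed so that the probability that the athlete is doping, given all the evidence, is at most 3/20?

Prior odds = 0.7/0.3 = 7/3.
Likelihood ratio per negative screen = 0.2.
Target posterior odds = 0.15/0.85 = 3/17.
Need (7/3) × 0.2ⁿ ≤ 3/17, i.e. 0.2ⁿ ≤ 9/119.
0.2¹ = 0.2 is still above 9/119 but 0.2² = 0.04 is at or below it, so n = 2.

2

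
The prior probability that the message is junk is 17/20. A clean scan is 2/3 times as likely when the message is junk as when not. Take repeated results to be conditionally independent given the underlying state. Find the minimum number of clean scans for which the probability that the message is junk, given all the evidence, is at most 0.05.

12

Prior odds: 0.85 ÷ 0.15 = 17/3.
Likelihood ratio per clean scan = 2/3.
Target odds: 0.05 ÷ 0.95 = 1/19.
Need (17/3) × (2/3)ⁿ ≤ 1/19, i.e. (2/3)ⁿ ≤ 3/323.
(2/3)¹¹ = 2048/177147 is still above 3/323 but (2/3)¹² = 4096/531441 is at or below it, so n = 12.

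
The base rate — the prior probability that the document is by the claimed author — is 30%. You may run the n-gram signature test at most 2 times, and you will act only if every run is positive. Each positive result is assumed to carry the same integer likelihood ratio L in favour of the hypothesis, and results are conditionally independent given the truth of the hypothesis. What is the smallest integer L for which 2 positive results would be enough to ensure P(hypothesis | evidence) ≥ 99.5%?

Prior odds = 0.3/0.7 = 3/7.
Target odds = 0.995/0.005 = 199.
Need L² ≥ 199 ÷ (3/7) = 1393/3.
21² = 441 < 1393/3 ≤ 484 = 22², so L = 22.

22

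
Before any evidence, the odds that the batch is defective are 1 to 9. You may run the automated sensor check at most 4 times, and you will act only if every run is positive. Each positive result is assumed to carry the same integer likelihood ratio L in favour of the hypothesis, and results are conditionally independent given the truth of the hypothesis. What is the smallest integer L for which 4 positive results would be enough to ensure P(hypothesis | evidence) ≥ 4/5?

Prior odds = 1/9.
Target odds = 0.8/0.2 = 4.
Need L⁴ ≥ 4 ÷ (1/9) = 36.
2⁴ = 16 < 36 ≤ 81 = 3⁴, so L = 3.

3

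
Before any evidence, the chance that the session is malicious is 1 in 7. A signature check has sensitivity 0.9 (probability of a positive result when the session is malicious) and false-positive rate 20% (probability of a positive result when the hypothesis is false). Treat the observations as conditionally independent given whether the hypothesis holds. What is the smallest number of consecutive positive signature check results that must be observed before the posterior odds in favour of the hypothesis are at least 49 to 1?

4

Prior odds = (1/7)/(6/7) = 1/6.
Likelihood ratio of a positive result = 0.9/0.2 = 4.5.
Target odds = 49.
Require 4.5ⁿ ≥ 49 ÷ (1/6) = 294.
4.5³ = 91.125 falls short of 294 but 4.5⁴ = 410.0625 reaches it, so n = 4.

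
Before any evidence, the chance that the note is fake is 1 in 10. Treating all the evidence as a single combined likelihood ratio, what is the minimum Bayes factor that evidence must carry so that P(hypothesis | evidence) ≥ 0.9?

81

Prior odds = 0.1/0.9 = 1/9.
Target odds = 0.9/0.1 = 9.
Required Bayes factor = 9 ÷ (1/9) = 81.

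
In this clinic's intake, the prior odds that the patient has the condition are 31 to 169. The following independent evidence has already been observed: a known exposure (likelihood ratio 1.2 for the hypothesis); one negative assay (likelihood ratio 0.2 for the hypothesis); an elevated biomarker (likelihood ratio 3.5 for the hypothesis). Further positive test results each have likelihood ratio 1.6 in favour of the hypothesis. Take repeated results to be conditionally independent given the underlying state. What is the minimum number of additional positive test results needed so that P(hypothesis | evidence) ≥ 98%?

Prior odds = 31/169.
Combined Bayes factor of the evidence already in hand = 1.2 × 0.2 × 3.5 = 0.84.
Odds after that evidence = (31/169) × 0.84 = 651/4225.
Target odds = 0.98/0.02 = 49.
Need 1.6ⁿ ≥ 49 ÷ (651/4225) = 29575/93.
1.6¹² ≈281.475 falls short of 29575/93 but 1.6¹³ ≈450.36 reaches it, so n = 13.

13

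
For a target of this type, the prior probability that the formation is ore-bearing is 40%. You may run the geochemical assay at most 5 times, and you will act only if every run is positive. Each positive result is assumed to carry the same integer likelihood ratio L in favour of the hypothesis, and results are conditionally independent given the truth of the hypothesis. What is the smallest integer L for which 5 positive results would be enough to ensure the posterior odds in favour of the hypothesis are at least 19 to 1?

Prior odds = 0.4/0.6 = 2/3.
Target odds = 19.
Need L⁵ ≥ 19 ÷ (2/3) = 28.5.
1⁵ = 1 < 28.5 ≤ 32 = 2⁵, so L = 2.

2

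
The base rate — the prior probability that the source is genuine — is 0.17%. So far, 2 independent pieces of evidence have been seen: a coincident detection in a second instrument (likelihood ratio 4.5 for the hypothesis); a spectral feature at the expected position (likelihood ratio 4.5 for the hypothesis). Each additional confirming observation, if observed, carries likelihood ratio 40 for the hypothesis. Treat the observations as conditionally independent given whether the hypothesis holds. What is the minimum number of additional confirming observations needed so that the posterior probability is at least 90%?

2

Prior odds = 0.0017/0.9983 = 17/9983.
Combined Bayes factor of the evidence already in hand = 4.5 × 4.5 = 20.25.
Odds after that evidence = (17/9983) × 20.25 = 1377/39932.
Target odds = 0.9/0.1 = 9.
Need 40ⁿ ≥ 9 ÷ (1377/39932) = 39932/153.
40¹ = 40 falls short of 39932/153 but 40² = 1600 reaches it, so n = 2.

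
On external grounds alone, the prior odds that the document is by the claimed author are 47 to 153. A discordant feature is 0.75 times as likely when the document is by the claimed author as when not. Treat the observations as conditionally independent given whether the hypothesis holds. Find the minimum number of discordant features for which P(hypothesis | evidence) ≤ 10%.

4

Prior odds = 47/153.
Likelihood ratio per discordant feature = 0.75.
Target odds: 0.1 ÷ 0.9 = 1/9.
Require 0.75ⁿ ≤ 1/9 ÷ (47/153) = 17/47.
0.75³ = 0.421875 is still above 17/47 but 0.75⁴ = 0.31640625 is at or below it, so n = 4.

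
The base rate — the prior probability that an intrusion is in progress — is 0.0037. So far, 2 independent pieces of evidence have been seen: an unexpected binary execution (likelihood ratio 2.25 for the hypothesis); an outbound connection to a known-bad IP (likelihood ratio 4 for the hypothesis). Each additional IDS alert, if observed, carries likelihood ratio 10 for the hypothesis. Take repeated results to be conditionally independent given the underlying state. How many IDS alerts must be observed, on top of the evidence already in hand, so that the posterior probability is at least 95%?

Prior odds = 0.0037/0.9963 = 37/9963.
Combined Bayes factor of the evidence already in hand = 2.25 × 4 = 9.
Odds after that evidence = (37/9963) × 9 = 37/1107.
Target odds = 0.95/0.05 = 19.
Need 10ⁿ ≥ 19 ÷ (37/1107) = 21033/37.
10² = 100 falls short of 21033/37 but 10³ = 1000 reaches it, so n = 3.

3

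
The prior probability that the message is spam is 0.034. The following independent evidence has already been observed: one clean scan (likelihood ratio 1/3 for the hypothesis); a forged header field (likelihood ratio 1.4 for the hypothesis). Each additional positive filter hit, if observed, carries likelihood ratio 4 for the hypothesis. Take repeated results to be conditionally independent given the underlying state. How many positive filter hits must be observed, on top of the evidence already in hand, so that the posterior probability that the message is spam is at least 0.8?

Prior odds = 0.034/0.966 = 17/483.
Combined Bayes factor of the evidence already in hand = (1/3) × 1.4 = 7/15.
Odds after that evidence = (17/483) × 7/15 = 17/1035.
Target odds = 0.8/0.2 = 4.
Need 4ⁿ ≥ 4 ÷ (17/1035) = 4140/17.
4³ = 64 falls short of 4140/17 but 4⁴ = 256 reaches it, so n = 4.

4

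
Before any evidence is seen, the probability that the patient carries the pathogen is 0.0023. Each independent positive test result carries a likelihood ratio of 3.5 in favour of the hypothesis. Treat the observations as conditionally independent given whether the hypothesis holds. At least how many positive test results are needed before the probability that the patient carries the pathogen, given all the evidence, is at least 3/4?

Prior odds: 0.0023 ÷ 0.9977 = 23/9977.
Likelihood ratio per positive test result = 3.5.
Target posterior odds = 0.75/0.25 = 3.
Require 3.5ⁿ ≥ 3 ÷ (23/9977) = 29931/23.
3.5⁵ = 525.21875 falls short of 29931/23 but 3.5⁶ = 1838.265625 reaches it, so n = 6.

6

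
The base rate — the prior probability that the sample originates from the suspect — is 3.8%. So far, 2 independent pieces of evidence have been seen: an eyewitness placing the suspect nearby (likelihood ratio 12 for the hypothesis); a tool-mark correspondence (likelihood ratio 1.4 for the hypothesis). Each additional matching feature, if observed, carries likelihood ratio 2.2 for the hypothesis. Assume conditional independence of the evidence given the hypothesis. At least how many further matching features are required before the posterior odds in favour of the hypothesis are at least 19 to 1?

Prior odds = 0.038/0.962 = 19/481.
Combined Bayes factor of the evidence already in hand = 12 × 1.4 = 16.8.
Odds after that evidence = (19/481) × 16.8 = 1596/2405.
Target odds = 19.
Need 2.2ⁿ ≥ 19 ÷ (1596/2405) = 2405/84.
2.2⁴ = 23.4256 falls short of 2405/84 but 2.2⁵ = 51.53632 reaches it, so n = 5.

5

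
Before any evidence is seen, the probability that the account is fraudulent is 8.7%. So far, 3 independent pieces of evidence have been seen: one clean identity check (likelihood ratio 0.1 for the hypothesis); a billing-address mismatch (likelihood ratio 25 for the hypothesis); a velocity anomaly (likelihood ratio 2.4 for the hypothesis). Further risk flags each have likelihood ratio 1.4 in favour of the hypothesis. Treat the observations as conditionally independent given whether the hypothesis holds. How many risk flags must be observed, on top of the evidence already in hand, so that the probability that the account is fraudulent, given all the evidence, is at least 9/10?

9

Prior odds = 0.087/0.913 = 87/913.
Combined Bayes factor of the evidence already in hand = 0.1 × 25 × 2.4 = 6.
Odds after that evidence = (87/913) × 6 = 522/913.
Target odds = 0.9/0.1 = 9.
Need 1.4ⁿ ≥ 9 ÷ (522/913) = 913/58.
1.4⁸ = 5764801/390625 falls short of 913/58 but 1.4⁹ = 40353607/1953125 reaches it, so n = 9.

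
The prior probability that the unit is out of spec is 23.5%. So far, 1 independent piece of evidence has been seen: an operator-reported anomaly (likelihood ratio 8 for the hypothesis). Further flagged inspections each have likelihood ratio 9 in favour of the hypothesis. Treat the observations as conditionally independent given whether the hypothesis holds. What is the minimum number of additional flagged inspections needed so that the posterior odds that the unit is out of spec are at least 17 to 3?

1

Prior odds = 0.235/0.765 = 47/153.
Bayes factor of the evidence already in hand = 8.
Odds after that evidence = (47/153) × 8 = 376/153.
Target odds = 17/3.
Need 9ⁿ ≥ 17/3 ÷ (376/153) = 867/376.
9¹ = 9, which meets the required 867/376; so n = 1.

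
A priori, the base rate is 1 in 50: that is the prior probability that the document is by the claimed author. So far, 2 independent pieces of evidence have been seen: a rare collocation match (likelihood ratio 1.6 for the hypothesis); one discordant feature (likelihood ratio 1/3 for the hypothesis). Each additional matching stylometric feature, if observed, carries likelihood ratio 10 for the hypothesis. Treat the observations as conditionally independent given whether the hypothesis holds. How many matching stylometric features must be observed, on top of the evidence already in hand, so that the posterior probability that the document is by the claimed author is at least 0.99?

Prior odds = 0.02/0.98 = 1/49.
Combined Bayes factor of the evidence already in hand = 1.6 × (1/3) = 8/15.
Odds after that evidence = (1/49) × 8/15 = 8/735.
Target odds = 0.99/0.01 = 99.
Need 10ⁿ ≥ 99 ÷ (8/735) = 9095.625.
10³ = 1000 falls short of 9095.625 but 10⁴ = 10000 reaches it, so n = 4.

4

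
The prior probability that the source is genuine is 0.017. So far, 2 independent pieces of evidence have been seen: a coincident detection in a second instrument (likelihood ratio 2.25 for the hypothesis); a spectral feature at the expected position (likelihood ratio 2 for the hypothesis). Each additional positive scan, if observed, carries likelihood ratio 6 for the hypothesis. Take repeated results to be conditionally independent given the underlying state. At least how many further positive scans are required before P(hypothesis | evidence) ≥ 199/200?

Prior odds = 0.017/0.983 = 17/983.
Combined Bayes factor of the evidence already in hand = 2.25 × 2 = 4.5.
Odds after that evidence = (17/983) × 4.5 = 153/1966.
Target odds = 0.995/0.005 = 199.
Need 6ⁿ ≥ 199 ÷ (153/1966) = 391234/153.
6⁴ = 1296 falls short of 391234/153 but 6⁵ = 7776 reaches it, so n = 5.

5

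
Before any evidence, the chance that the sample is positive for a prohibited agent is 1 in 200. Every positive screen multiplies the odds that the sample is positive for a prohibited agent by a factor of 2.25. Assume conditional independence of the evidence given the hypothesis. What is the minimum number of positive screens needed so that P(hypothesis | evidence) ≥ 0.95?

11

Prior odds = 0.005/0.995 = 1/199.
Likelihood ratio per positive screen = 2.25.
Target posterior odds = 0.95/0.05 = 19.
Need (1/199) × 2.25ⁿ ≥ 19, i.e. 2.25ⁿ ≥ 3781.
2.25¹⁰ ≈3325.26 falls short of 3781 but 2.25¹¹ ≈7481.83 reaches it, so n = 11.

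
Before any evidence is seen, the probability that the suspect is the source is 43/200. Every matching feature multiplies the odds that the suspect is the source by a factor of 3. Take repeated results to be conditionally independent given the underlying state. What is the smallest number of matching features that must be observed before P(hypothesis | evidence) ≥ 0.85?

Prior odds = 0.215/0.785 = 43/157.
Likelihood ratio per matching feature = 3.
Target posterior odds = 0.85/0.15 = 17/3.
Need (43/157) × 3ⁿ ≥ 17/3, i.e. 3ⁿ ≥ 2669/129.
3² = 9 falls short of 2669/129 but 3³ = 27 reaches it, so n = 3.

3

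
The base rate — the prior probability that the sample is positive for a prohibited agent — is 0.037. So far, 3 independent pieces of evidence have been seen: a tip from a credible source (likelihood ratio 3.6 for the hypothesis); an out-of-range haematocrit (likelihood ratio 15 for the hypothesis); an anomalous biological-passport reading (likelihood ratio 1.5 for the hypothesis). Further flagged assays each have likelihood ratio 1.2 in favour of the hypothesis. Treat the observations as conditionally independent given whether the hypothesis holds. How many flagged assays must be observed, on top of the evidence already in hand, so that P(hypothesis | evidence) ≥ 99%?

Prior odds = 0.037/0.963 = 37/963.
Combined Bayes factor of the evidence already in hand = 3.6 × 15 × 1.5 = 81.
Odds after that evidence = (37/963) × 81 = 333/107.
Target odds = 0.99/0.01 = 99.
Need 1.2ⁿ ≥ 99 ÷ (333/107) = 1177/37.
1.2¹⁸ ≈26.6233 falls short of 1177/37 but 1.2¹⁹ ≈31.948 reaches it, so n = 19.

19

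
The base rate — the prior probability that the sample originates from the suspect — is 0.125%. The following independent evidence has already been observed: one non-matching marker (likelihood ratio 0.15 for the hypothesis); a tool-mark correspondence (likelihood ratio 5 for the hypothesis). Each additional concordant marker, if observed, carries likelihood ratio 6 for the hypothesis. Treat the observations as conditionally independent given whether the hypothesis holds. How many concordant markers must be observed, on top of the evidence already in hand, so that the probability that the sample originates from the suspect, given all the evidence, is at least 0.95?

6

Prior odds = 0.00125/0.99875 = 1/799.
Combined Bayes factor of the evidence already in hand = 0.15 × 5 = 0.75.
Odds after that evidence = (1/799) × 0.75 = 3/3196.
Target odds = 0.95/0.05 = 19.
Need 6ⁿ ≥ 19 ÷ (3/3196) = 60724/3.
6⁵ = 7776 falls short of 60724/3 but 6⁶ = 46656 reaches it, so n = 6.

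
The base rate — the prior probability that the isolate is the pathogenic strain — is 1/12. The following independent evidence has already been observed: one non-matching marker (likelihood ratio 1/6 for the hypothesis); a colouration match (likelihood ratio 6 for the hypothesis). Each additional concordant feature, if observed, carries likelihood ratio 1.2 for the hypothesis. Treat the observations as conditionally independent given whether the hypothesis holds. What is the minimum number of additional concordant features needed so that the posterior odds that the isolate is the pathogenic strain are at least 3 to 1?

20

Prior odds = (1/12)/(11/12) = 1/11.
Combined Bayes factor of the evidence already in hand = (1/6) × 6 = 1.
Odds after that evidence = (1/11) × 1 = 1/11.
Target odds = 3.
Need 1.2ⁿ ≥ 3 ÷ (1/11) = 33.
1.2¹⁹ ≈31.948 falls short of 33 but 1.2²⁰ ≈38.3376 reaches it, so n = 20.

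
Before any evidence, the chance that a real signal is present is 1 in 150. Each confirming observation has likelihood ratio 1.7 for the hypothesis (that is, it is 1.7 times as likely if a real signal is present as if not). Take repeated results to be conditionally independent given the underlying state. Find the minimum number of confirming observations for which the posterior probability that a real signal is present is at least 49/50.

Prior odds = (1/150)/(149/150) = 1/149.
Likelihood ratio per confirming observation = 1.7.
Target posterior odds = 0.98/0.02 = 49.
Require 1.7ⁿ ≥ 49 ÷ (1/149) = 7301.
1.7¹⁶ ≈4866.12 falls short of 7301 but 1.7¹⁷ ≈8272.4 reaches it, so n = 17.

17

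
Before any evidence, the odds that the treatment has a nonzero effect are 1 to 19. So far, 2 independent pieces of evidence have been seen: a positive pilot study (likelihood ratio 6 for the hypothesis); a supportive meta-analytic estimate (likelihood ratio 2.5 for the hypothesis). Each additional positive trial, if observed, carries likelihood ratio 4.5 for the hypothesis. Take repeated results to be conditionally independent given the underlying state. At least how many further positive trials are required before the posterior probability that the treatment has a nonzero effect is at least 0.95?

Prior odds = 1/19.
Combined Bayes factor of the evidence already in hand = 6 × 2.5 = 15.
Odds after that evidence = (1/19) × 15 = 15/19.
Target odds = 0.95/0.05 = 19.
Need 4.5ⁿ ≥ 19 ÷ (15/19) = 361/15.
4.5² = 20.25 falls short of 361/15 but 4.5³ = 91.125 reaches it, so n = 3.

3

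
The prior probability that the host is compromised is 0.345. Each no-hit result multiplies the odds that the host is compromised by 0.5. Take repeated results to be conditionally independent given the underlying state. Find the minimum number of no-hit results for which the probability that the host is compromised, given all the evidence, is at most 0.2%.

Prior odds = 0.345/0.655 = 69/131.
Likelihood ratio per no-hit result = 0.5.
Target posterior odds = 0.002/0.998 = 1/499.
Need (69/131) × 0.5ⁿ ≤ 1/499, i.e. 0.5ⁿ ≤ 131/34431.
0.5⁸ = 0.00390625 is still above 131/34431 but 0.5⁹ = 0.001953125 is at or below it, so n = 9.

9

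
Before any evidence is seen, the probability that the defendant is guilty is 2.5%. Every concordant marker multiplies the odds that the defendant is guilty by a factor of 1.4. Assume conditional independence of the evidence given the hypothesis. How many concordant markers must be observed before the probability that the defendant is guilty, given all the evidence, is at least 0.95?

20

Prior odds = 0.025/0.975 = 1/39.
Likelihood ratio per concordant marker = 1.4.
Target odds: 0.95 ÷ 0.05 = 19.
Need (1/39) × 1.4ⁿ ≥ 19, i.e. 1.4ⁿ ≥ 741.
1.4¹⁹ ≈597.63 falls short of 741 but 1.4²⁰ ≈836.683 reaches it, so n = 20.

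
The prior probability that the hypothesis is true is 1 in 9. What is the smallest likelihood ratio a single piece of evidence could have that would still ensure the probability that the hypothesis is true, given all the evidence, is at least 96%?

192

Prior odds = (1/9)/(8/9) = 0.125.
Target odds = 0.96/0.04 = 24.
Required Bayes factor = 24 ÷ 0.125 = 192.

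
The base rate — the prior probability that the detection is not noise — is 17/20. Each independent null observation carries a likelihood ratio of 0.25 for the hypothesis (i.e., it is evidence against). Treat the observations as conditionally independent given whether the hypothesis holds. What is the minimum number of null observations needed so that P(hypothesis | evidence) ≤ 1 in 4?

3

Prior odds: 0.85 ÷ 0.15 = 17/3.
Likelihood ratio per null observation = 0.25.
Target odds: 0.25 ÷ 0.75 = 1/3.
Need (17/3) × 0.25ⁿ ≤ 1/3, i.e. 0.25ⁿ ≤ 1/17.
0.25² = 0.0625 is still above 1/17 but 0.25³ = 0.015625 is at or below it, so n = 3.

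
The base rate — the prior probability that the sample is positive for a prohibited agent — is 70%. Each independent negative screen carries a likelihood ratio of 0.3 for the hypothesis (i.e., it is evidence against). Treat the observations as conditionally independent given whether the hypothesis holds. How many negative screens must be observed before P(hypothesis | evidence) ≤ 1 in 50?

4

Prior odds: 0.7 ÷ 0.3 = 7/3.
Likelihood ratio per negative screen = 0.3.
Target posterior odds = 0.02/0.98 = 1/49.
Require 0.3ⁿ ≤ 1/49 ÷ (7/3) = 3/343.
0.3³ = 0.027 is still above 3/343 but 0.3⁴ = 0.0081 is at or below it, so n = 4.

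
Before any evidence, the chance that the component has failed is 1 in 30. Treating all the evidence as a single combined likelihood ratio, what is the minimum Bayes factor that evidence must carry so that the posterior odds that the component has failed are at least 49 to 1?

1421

Prior odds = (1/30)/(29/30) = 1/29.
Target odds = 49.
Required Bayes factor = 49 ÷ (1/29) = 1421.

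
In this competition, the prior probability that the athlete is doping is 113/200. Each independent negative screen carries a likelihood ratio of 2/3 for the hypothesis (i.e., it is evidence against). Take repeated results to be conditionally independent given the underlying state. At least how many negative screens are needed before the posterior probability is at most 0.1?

7

Prior odds: 0.565 ÷ 0.435 = 113/87.
Likelihood ratio per negative screen = 2/3.
Target odds: 0.1 ÷ 0.9 = 1/9.
Need (113/87) × (2/3)ⁿ ≤ 1/9, i.e. (2/3)ⁿ ≤ 29/339.
(2/3)⁶ = 64/729 is still above 29/339 but (2/3)⁷ = 128/2187 is at or below it, so n = 7.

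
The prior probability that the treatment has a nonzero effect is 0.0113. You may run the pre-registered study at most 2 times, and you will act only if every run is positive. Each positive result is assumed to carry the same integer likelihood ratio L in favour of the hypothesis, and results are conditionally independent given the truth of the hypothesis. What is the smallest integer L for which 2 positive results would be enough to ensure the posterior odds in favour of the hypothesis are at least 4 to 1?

Prior odds = 0.0113/0.9887 = 113/9887.
Target odds = 4.
Need L² ≥ 4 ÷ (113/9887) = 39548/113.
18² = 324 < 39548/113 ≤ 361 = 19², so L = 19.

19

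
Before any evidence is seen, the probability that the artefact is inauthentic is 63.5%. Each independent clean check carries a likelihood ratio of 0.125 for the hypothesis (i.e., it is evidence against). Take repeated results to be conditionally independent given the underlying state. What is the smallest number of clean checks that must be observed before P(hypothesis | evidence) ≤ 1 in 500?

4

Prior odds = 0.635/0.365 = 127/73.
Likelihood ratio per clean check = 0.125.
Target odds: 0.002 ÷ 0.998 = 1/499.
Require 0.125ⁿ ≤ 1/499 ÷ (127/73) = 73/63373.
0.125³ = 0.001953125 is still above 73/63373 but 0.125⁴ = 1/4096 is at or below it, so n = 4.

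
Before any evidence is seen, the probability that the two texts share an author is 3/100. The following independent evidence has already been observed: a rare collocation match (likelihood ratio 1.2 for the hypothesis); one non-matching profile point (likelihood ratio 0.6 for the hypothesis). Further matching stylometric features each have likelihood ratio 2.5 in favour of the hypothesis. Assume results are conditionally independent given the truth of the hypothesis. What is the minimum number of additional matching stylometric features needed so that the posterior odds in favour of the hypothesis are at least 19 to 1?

Prior odds = 0.03/0.97 = 3/97.
Combined Bayes factor of the evidence already in hand = 1.2 × 0.6 = 0.72.
Odds after that evidence = (3/97) × 0.72 = 54/2425.
Target odds = 19.
Need 2.5ⁿ ≥ 19 ÷ (54/2425) = 46075/54.
2.5⁷ = 610.3515625 falls short of 46075/54 but 2.5⁸ = 390625/256 reaches it, so n = 8.

8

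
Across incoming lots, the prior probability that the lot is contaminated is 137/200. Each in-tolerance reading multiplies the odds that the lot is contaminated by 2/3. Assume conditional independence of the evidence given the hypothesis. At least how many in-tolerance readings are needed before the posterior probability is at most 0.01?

Prior odds: 0.685 ÷ 0.315 = 137/63.
Likelihood ratio per in-tolerance reading = 2/3.
Target odds: 0.01 ÷ 0.99 = 1/99.
Need (137/63) × (2/3)ⁿ ≤ 1/99, i.e. (2/3)ⁿ ≤ 7/1507.
(2/3)¹³ = 8192/1594323 is still above 7/1507 but (2/3)¹⁴ = 16384/4782969 is at or below it, so n = 14.

14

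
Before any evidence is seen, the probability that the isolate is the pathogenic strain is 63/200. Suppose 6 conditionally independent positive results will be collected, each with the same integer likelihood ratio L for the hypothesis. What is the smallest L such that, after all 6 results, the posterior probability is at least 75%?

2

Prior odds = 0.315/0.685 = 63/137.
Target odds = 0.75/0.25 = 3.
Need L⁶ ≥ 3 ÷ (63/137) = 137/21.
1⁶ = 1 < 137/21 ≤ 64 = 2⁶, so L = 2.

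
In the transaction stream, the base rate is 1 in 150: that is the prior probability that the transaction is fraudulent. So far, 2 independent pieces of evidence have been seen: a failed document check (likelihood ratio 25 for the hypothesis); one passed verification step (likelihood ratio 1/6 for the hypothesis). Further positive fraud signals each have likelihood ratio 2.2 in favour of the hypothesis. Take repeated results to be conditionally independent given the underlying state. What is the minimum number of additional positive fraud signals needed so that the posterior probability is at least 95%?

Prior odds = (1/150)/(149/150) = 1/149.
Combined Bayes factor of the evidence already in hand = 25 × (1/6) = 25/6.
Odds after that evidence = (1/149) × 25/6 = 25/894.
Target odds = 0.95/0.05 = 19.
Need 2.2ⁿ ≥ 19 ÷ (25/894) = 679.44.
2.2⁸ = 214358881/390625 falls short of 679.44 but 2.2⁹ ≈1207.27 reaches it, so n = 9.

9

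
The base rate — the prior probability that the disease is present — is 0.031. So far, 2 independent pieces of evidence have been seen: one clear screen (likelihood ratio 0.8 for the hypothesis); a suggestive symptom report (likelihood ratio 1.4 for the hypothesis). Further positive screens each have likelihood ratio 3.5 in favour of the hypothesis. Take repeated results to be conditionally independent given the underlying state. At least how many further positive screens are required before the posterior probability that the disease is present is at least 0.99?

7

Prior odds = 0.031/0.969 = 31/969.
Combined Bayes factor of the evidence already in hand = 0.8 × 1.4 = 1.12.
Odds after that evidence = (31/969) × 1.12 = 868/24225.
Target odds = 0.99/0.01 = 99.
Need 3.5ⁿ ≥ 99 ÷ (868/24225) = 2398275/868.
3.5⁶ = 1838.265625 falls short of 2398275/868 but 3.5⁷ = 823543/128 reaches it, so n = 7.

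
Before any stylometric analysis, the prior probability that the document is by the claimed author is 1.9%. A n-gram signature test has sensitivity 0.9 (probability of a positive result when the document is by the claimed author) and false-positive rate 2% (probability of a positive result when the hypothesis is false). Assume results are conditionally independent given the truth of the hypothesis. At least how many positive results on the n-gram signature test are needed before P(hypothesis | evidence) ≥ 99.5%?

3

Prior odds = 0.019/0.981 = 19/981.
Likelihood ratio of a positive result = 0.9/0.02 = 45.
Target posterior odds = 0.995/0.005 = 199.
Need (19/981) × 45ⁿ ≥ 199, i.e. 45ⁿ ≥ 195219/19.
45² = 2025 falls short of 195219/19 but 45³ = 91125 reaches it, so n = 3.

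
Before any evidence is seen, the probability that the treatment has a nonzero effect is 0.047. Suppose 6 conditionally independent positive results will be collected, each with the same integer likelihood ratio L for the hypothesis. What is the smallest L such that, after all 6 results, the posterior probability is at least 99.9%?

Prior odds = 0.047/0.953 = 47/953.
Target odds = 0.999/0.001 = 999.
Need L⁶ ≥ 999 ÷ (47/953) = 952047/47.
5⁶ = 15625 < 952047/47 ≤ 46656 = 6⁶, so L = 6.

6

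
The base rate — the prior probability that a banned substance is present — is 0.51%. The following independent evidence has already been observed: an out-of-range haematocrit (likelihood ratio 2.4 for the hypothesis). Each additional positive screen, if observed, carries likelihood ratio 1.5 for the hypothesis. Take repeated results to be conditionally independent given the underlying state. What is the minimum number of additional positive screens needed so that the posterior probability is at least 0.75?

Prior odds = 0.0051/0.9949 = 51/9949.
Bayes factor of the evidence already in hand = 2.4.
Odds after that evidence = (51/9949) × 2.4 = 612/49745.
Target odds = 0.75/0.25 = 3.
Need 1.5ⁿ ≥ 3 ÷ (612/49745) = 49745/204.
1.5¹³ = 1594323/8192 falls short of 49745/204 but 1.5¹⁴ = 4782969/16384 reaches it, so n = 14.

14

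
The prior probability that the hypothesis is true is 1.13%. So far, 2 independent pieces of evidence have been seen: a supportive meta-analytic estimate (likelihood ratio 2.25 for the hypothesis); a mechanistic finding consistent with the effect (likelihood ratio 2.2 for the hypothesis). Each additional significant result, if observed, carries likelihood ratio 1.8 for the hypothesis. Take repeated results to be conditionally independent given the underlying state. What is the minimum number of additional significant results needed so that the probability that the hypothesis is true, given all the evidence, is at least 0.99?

13

Prior odds = 0.0113/0.9887 = 113/9887.
Combined Bayes factor of the evidence already in hand = 2.25 × 2.2 = 4.95.
Odds after that evidence = (113/9887) × 4.95 = 11187/197740.
Target odds = 0.99/0.01 = 99.
Need 1.8ⁿ ≥ 99 ÷ (11187/197740) = 197740/113.
1.8¹² ≈1156.83 falls short of 197740/113 but 1.8¹³ ≈2082.3 reaches it, so n = 13.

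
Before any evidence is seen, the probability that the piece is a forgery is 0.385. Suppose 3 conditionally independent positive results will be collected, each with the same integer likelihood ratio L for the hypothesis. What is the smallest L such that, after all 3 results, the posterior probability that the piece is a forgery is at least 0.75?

Prior odds = 0.385/0.615 = 77/123.
Target odds = 0.75/0.25 = 3.
Need L³ ≥ 3 ÷ (77/123) = 369/77.
1³ = 1 < 369/77 ≤ 8 = 2³, so L = 2.

2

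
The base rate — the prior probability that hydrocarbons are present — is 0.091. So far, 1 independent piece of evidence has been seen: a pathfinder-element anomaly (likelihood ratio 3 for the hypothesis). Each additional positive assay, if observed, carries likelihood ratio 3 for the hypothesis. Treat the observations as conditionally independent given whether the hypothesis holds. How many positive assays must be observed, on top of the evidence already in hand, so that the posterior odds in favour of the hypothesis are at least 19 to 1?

4

Prior odds = 0.091/0.909 = 91/909.
Bayes factor of the evidence already in hand = 3.
Odds after that evidence = (91/909) × 3 = 91/303.
Target odds = 19.
Need 3ⁿ ≥ 19 ÷ (91/303) = 5757/91.
3³ = 27 falls short of 5757/91 but 3⁴ = 81 reaches it, so n = 4.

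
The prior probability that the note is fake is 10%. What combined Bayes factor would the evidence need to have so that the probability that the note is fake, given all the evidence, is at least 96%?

216

Prior odds = 0.1/0.9 = 1/9.
Target odds = 0.96/0.04 = 24.
Required Bayes factor = 24 ÷ (1/9) = 216.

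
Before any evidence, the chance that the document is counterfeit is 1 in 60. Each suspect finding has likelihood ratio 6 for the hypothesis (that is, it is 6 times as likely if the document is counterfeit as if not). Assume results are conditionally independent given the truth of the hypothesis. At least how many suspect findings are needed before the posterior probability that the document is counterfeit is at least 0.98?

5

Prior odds = (1/60)/(59/60) = 1/59.
Likelihood ratio per suspect finding = 6.
Target odds: 0.98 ÷ 0.02 = 49.
Need (1/59) × 6ⁿ ≥ 49, i.e. 6ⁿ ≥ 2891.
6⁴ = 1296 falls short of 2891 but 6⁵ = 7776 reaches it, so n = 5.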